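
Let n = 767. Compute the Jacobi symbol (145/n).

-1

Reciprocity: 145 ≡ 1 and 767 ≡ 3 (mod 4), so (145/767) = +(767/145).
Reduce top mod 145: now compute (42/145).
Pull out 2: since 145 ≡ 1 (mod 8), (2/145) = +1.
Reciprocity: 21 ≡ 1 and 145 ≡ 1 (mod 4), so (21/145) = +(145/21).
Reduce top mod 21: now compute (19/21).
Reciprocity: 19 ≡ 3 and 21 ≡ 1 (mod 4), so (19/21) = +(21/19).
Reduce top mod 19: now compute (2/19).
Pull out 2: since 19 ≡ 3 (mod 8), (2/19) = -1.
Reached (1/19) = 1. Collecting the sign flips along the way, the symbol is -1.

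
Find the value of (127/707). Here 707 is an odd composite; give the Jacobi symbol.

-1

Reciprocity: 127 ≡ 3 and 707 ≡ 3 (mod 4), so (127/707) = −(707/127).
Reduce top mod 127: now compute (72/127).
Pull out 2^3: since 127 ≡ 7 (mod 8), (2/127) = +1, so (2/127)^3 = +1.
Reciprocity: 9 ≡ 1 and 127 ≡ 3 (mod 4), so (9/127) = +(127/9).
Reduce top mod 9: now compute (1/9).
Reached (1/9) = 1. Collecting the sign flips along the way, the symbol is -1.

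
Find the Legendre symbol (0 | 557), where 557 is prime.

0

Top reduces to 0: gcd > 1, so the symbol is 0.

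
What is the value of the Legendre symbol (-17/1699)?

First reduce: -17 ≡ 1682 (mod 1699).
Pull out 2: since 1699 ≡ 3 (mod 8), (2/1699) = -1.
Reciprocity: 841 ≡ 1 and 1699 ≡ 3 (mod 4), so (841/1699) = +(1699/841).
Reduce top mod 841: now compute (17/841).
Reciprocity: 17 ≡ 1 and 841 ≡ 1 (mod 4), so (17/841) = +(841/17).
Reduce top mod 17: now compute (8/17).
Pull out 2^3: since 17 ≡ 1 (mod 8), (2/17) = +1, so (2/17)^3 = +1.
Reached (1/17) = 1. Collecting the sign flips along the way, the symbol is -1.

-1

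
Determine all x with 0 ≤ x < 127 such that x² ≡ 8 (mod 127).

32, 95

Since 127 ≡ 3 (mod 4), a square root of 8 is 8^((127+1)/4) = 8^32 mod 127.
Repeated squaring: 8^2≡64, 8^4≡32, 8^8≡8, 8^16≡64, 8^32≡32 (mod 127).
8^32 = 8^(32) ≡ 32 (mod 127).
Check: 32² = 1024 ≡ 8 (mod 127). The two roots are 32 and 95.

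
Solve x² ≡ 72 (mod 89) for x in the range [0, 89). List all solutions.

89 ≡ 1 (mod 4), so we find a root by search.
Trying successive values, 28² = 784 ≡ 72 (mod 89). The other root is 89 − 28 = 61.

28, 61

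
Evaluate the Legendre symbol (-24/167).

-1

First reduce: -24 ≡ 143 (mod 167).
Reciprocity: 143 ≡ 3 and 167 ≡ 3 (mod 4), so (143/167) = −(167/143).
Reduce top mod 143: now compute (24/143).
Pull out 2^3: since 143 ≡ 7 (mod 8), (2/143) = +1, so (2/143)^3 = +1.
Reciprocity: 3 ≡ 3 and 143 ≡ 3 (mod 4), so (3/143) = −(143/3).
Reduce top mod 3: now compute (2/3).
Pull out 2: since 3 ≡ 3 (mod 8), (2/3) = -1.
Reached (1/3) = 1. Collecting the sign flips along the way, the symbol is -1.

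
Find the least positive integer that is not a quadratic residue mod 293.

(2/293) = −1, so 2 is the smallest positive non-residue mod 293.

2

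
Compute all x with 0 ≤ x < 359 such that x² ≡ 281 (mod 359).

Since 359 ≡ 3 (mod 4), a square root of 281 is 281^((359+1)/4) = 281^90 mod 359.
Repeated squaring: 281^2≡340, 281^4≡2, 281^8≡4, 281^16≡16, 281^32≡256, 281^64≡198 (mod 359).
281^90 = 281^(64+16+8+2) ≡ 121 (mod 359).
Check: 121² = 14641 ≡ 281 (mod 359). The two roots are 121 and 238.

121, 238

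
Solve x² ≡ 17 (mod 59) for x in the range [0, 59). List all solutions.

28, 31

Since 59 ≡ 3 (mod 4), a square root of 17 is 17^((59+1)/4) = 17^15 mod 59.
Repeated squaring: 17^2≡53, 17^4≡36, 17^8≡57 (mod 59).
17^15 = 17^(8+4+2+1) ≡ 28 (mod 59).
Check: 28² = 784 ≡ 17 (mod 59). The two roots are 28 and 31.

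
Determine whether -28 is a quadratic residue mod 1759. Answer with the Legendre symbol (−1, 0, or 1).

First reduce: -28 ≡ 1731 (mod 1759).
Reciprocity: 1731 ≡ 3 and 1759 ≡ 3 (mod 4), so (1731/1759) = −(1759/1731).
Reduce top mod 1731: now compute (28/1731).
Pull out 2^2: since 1731 ≡ 3 (mod 8), (2/1731) = -1, so (2/1731)^2 = +1.
Reciprocity: 7 ≡ 3 and 1731 ≡ 3 (mod 4), so (7/1731) = −(1731/7).
Reduce top mod 7: now compute (2/7).
Pull out 2: since 7 ≡ 7 (mod 8), (2/7) = +1.
Reached (1/7) = 1. Collecting the sign flips along the way, the symbol is +1.

1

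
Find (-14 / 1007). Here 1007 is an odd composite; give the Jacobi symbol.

First reduce: -14 ≡ 993 (mod 1007).
Reciprocity: 993 ≡ 1 and 1007 ≡ 3 (mod 4), so (993/1007) = +(1007/993).
Reduce top mod 993: now compute (14/993).
Pull out 2: since 993 ≡ 1 (mod 8), (2/993) = +1.
Reciprocity: 7 ≡ 3 and 993 ≡ 1 (mod 4), so (7/993) = +(993/7).
Reduce top mod 7: now compute (6/7).
Pull out 2: since 7 ≡ 7 (mod 8), (2/7) = +1.
Reciprocity: 3 ≡ 3 and 7 ≡ 3 (mod 4), so (3/7) = −(7/3).
Reduce top mod 3: now compute (1/3).
Reached (1/3) = 1. Collecting the sign flips along the way, the symbol is -1.

-1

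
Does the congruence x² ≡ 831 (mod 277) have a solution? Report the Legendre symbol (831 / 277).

0

First reduce: 831 ≡ 0 (mod 277).
Top reduces to 0: gcd > 1, so the symbol is 0.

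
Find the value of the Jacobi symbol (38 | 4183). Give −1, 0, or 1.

1

Pull out 2: since 4183 ≡ 7 (mod 8), (2/4183) = +1.
Reciprocity: 19 ≡ 3 and 4183 ≡ 3 (mod 4), so (19/4183) = −(4183/19).
Reduce top mod 19: now compute (3/19).
Reciprocity: 3 ≡ 3 and 19 ≡ 3 (mod 4), so (3/19) = −(19/3).
Reduce top mod 3: now compute (1/3).
Reached (1/3) = 1. Collecting the sign flips along the way, the symbol is +1.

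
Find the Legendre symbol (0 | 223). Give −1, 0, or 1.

0

Top reduces to 0: gcd > 1, so the symbol is 0.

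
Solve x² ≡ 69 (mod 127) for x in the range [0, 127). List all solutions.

Since 127 ≡ 3 (mod 4), a square root of 69 is 69^((127+1)/4) = 69^32 mod 127.
Repeated squaring: 69^2≡62, 69^4≡34, 69^8≡13, 69^16≡42, 69^32≡113 (mod 127).
69^32 = 69^(32) ≡ 113 (mod 127).
Check: 113² = 12769 ≡ 69 (mod 127). The two roots are 14 and 113.

14, 113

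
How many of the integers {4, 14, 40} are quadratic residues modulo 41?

2

(4/41) = +1 → QR.
(14/41) = -1 → non-residue.
(40/41) = +1 → QR.
Total quadratic residues among the 3: 2.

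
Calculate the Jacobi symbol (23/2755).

Reciprocity: 23 ≡ 3 and 2755 ≡ 3 (mod 4), so (23/2755) = −(2755/23).
Reduce top mod 23: now compute (18/23).
Pull out 2: since 23 ≡ 7 (mod 8), (2/23) = +1.
Reciprocity: 9 ≡ 1 and 23 ≡ 3 (mod 4), so (9/23) = +(23/9).
Reduce top mod 9: now compute (5/9).
Reciprocity: 5 ≡ 1 and 9 ≡ 1 (mod 4), so (5/9) = +(9/5).
Reduce top mod 5: now compute (4/5).
Pull out 2^2: since 5 ≡ 5 (mod 8), (2/5) = -1, so (2/5)^2 = +1.
Reached (1/5) = 1. Collecting the sign flips along the way, the symbol is -1.

-1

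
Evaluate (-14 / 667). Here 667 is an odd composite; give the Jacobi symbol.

-1

First reduce: -14 ≡ 653 (mod 667).
Reciprocity: 653 ≡ 1 and 667 ≡ 3 (mod 4), so (653/667) = +(667/653).
Reduce top mod 653: now compute (14/653).
Pull out 2: since 653 ≡ 5 (mod 8), (2/653) = -1.
Reciprocity: 7 ≡ 3 and 653 ≡ 1 (mod 4), so (7/653) = +(653/7).
Reduce top mod 7: now compute (2/7).
Pull out 2: since 7 ≡ 7 (mod 8), (2/7) = +1.
Reached (1/7) = 1. Collecting the sign flips along the way, the symbol is -1.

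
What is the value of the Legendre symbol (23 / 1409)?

1

Reciprocity: 23 ≡ 3 and 1409 ≡ 1 (mod 4), so (23/1409) = +(1409/23).
Reduce top mod 23: now compute (6/23).
Pull out 2: since 23 ≡ 7 (mod 8), (2/23) = +1.
Reciprocity: 3 ≡ 3 and 23 ≡ 3 (mod 4), so (3/23) = −(23/3).
Reduce top mod 3: now compute (2/3).
Pull out 2: since 3 ≡ 3 (mod 8), (2/3) = -1.
Reached (1/3) = 1. Collecting the sign flips along the way, the symbol is +1.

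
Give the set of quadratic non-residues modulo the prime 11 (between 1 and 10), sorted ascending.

2, 6, 7, 8, 10

Square k = 1,…,5 (k and 11−k give the same square):
1²=1, 2²=4, 3²=9, 4²≡5, 5²≡3 (mod 11).
The residues are {1, 3, 4, 5, 9}; the non-residues are the remaining 5 nonzero classes.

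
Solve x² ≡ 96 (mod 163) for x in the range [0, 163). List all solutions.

Since 163 ≡ 3 (mod 4), a square root of 96 is 96^((163+1)/4) = 96^41 mod 163.
Repeated squaring: 96^2≡88, 96^4≡83, 96^8≡43, 96^16≡56, 96^32≡39 (mod 163).
96^41 = 96^(32+8+1) ≡ 111 (mod 163).
Check: 111² = 12321 ≡ 96 (mod 163). The two roots are 52 and 111.

52, 111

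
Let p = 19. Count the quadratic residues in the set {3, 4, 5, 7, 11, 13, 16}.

(3/19) = -1 → non-residue.
(4/19) = +1 → QR.
(5/19) = +1 → QR.
(7/19) = +1 → QR.
(11/19) = +1 → QR.
(13/19) = -1 → non-residue.
(16/19) = +1 → QR.
Total quadratic residues among the 7: 5.

5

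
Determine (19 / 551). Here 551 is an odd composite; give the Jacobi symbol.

0

Reciprocity: 19 ≡ 3 and 551 ≡ 3 (mod 4), so (19/551) = −(551/19).
Reduce top mod 19: now compute (0/19).
Top reduces to 0: gcd > 1, so the symbol is 0.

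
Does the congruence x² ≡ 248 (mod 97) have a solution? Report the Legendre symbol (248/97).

Euler's criterion: (248/97) ≡ 54^48 (mod 97).
54^2 ≡ 6 (mod 97)
54^4 ≡ 36 (mod 97)
54^8 ≡ 35 (mod 97)
54^16 ≡ 61 (mod 97)
54^32 ≡ 35 (mod 97)
54^48 = 54^(32+16) ≡ 1 (mod 97).
Result is 1, so (248/97) = 1.

1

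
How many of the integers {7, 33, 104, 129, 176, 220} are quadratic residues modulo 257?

(7/257) = -1 → non-residue.
(33/257) = -1 → non-residue.
(104/257) = +1 → QR.
(129/257) = +1 → QR.
(176/257) = +1 → QR.
(220/257) = -1 → non-residue.
Total quadratic residues among the 6: 3.

3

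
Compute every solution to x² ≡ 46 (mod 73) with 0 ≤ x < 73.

73 ≡ 1 (mod 4), so we find a root by search.
Trying successive values, 22² = 484 ≡ 46 (mod 73). The other root is 73 − 22 = 51.

22, 51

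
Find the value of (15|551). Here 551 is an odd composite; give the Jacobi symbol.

1

Reciprocity: 15 ≡ 3 and 551 ≡ 3 (mod 4), so (15/551) = −(551/15).
Reduce top mod 15: now compute (11/15).
Reciprocity: 11 ≡ 3 and 15 ≡ 3 (mod 4), so (11/15) = −(15/11).
Reduce top mod 11: now compute (4/11).
Pull out 2^2: since 11 ≡ 3 (mod 8), (2/11) = -1, so (2/11)^2 = +1.
Reached (1/11) = 1. Collecting the sign flips along the way, the symbol is +1.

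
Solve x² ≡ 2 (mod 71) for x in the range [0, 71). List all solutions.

12, 59

Since 71 ≡ 3 (mod 4), a square root of 2 is 2^((71+1)/4) = 2^18 mod 71.
Repeated squaring: 2^2≡4, 2^4≡16, 2^8≡43, 2^16≡3 (mod 71).
2^18 = 2^(16+2) ≡ 12 (mod 71).
Check: 12² = 144 ≡ 2 (mod 71). The two roots are 12 and 59.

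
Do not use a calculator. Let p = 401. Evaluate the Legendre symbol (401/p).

First reduce: 401 ≡ 0 (mod 401).
Top reduces to 0: gcd > 1, so the symbol is 0.

0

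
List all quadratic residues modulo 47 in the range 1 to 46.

Square k = 1,…,23 (k and 47−k give the same square):
1²=1, 2²=4, 3²=9, 4²=16, 5²=25, 6²=36, 7²≡2, 8²≡17, 9²≡34, 10²≡6, 11²≡27, 12²≡3, 13²≡28, 14²≡8, 15²≡37, 16²≡21, 17²≡7, 18²≡42, 19²≡32, 20²≡24, 21²≡18, 22²≡14, 23²≡12 (mod 47).
So the quadratic residues mod 47 are {1, 2, 3, 4, 6, 7, 8, 9, 12, 14, 16, 17, 18, 21, 24, 25, 27, 28, 32, 34, 36, 37, 42}.

1 2 3 4 6 7 8 9 12 14 16 17 18 21 24 25 27 28 32 34 36 37 42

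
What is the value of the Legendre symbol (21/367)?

Reciprocity: 21 ≡ 1 and 367 ≡ 3 (mod 4), so (21/367) = +(367/21).
Reduce top mod 21: now compute (10/21).
Pull out 2: since 21 ≡ 5 (mod 8), (2/21) = -1.
Reciprocity: 5 ≡ 1 and 21 ≡ 1 (mod 4), so (5/21) = +(21/5).
Reduce top mod 5: now compute (1/5).
Reached (1/5) = 1. Collecting the sign flips along the way, the symbol is -1.

-1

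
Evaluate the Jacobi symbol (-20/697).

First reduce: -20 ≡ 677 (mod 697).
Reciprocity: 677 ≡ 1 and 697 ≡ 1 (mod 4), so (677/697) = +(697/677).
Reduce top mod 677: now compute (20/677).
Pull out 2^2: since 677 ≡ 5 (mod 8), (2/677) = -1, so (2/677)^2 = +1.
Reciprocity: 5 ≡ 1 and 677 ≡ 1 (mod 4), so (5/677) = +(677/5).
Reduce top mod 5: now compute (2/5).
Pull out 2: since 5 ≡ 5 (mod 8), (2/5) = -1.
Reached (1/5) = 1. Collecting the sign flips along the way, the symbol is -1.

-1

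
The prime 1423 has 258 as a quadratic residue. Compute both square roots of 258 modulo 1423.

41, 1382

Since 1423 ≡ 3 (mod 4), a square root of 258 is 258^((1423+1)/4) = 258^356 mod 1423.
Repeated squaring: 258^2≡1106, 258^4≡879, 258^8≡1375, 258^16≡881, 258^32≡626, 258^64≡551, 258^128≡502, 258^256≡133 (mod 1423).
258^356 = 258^(256+64+32+4) ≡ 1382 (mod 1423).
Check: 1382² = 1909924 ≡ 258 (mod 1423). The two roots are 41 and 1382.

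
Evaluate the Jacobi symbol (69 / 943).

0

Reciprocity: 69 ≡ 1 and 943 ≡ 3 (mod 4), so (69/943) = +(943/69).
Reduce top mod 69: now compute (46/69).
Pull out 2: since 69 ≡ 5 (mod 8), (2/69) = -1.
Reciprocity: 23 ≡ 3 and 69 ≡ 1 (mod 4), so (23/69) = +(69/23).
Reduce top mod 23: now compute (0/23).
Top reduces to 0: gcd > 1, so the symbol is 0.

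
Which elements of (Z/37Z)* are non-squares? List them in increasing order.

2, 5, 6, 8, 13, 14, 15, 17, 18, 19, 20, 22, 23, 24, 29, 31, 32, 35

Square k = 1,…,18 (k and 37−k give the same square):
1²=1, 2²=4, 3²=9, 4²=16, 5²=25, 6²=36, 7²≡12, 8²≡27, 9²≡7, 10²≡26, 11²≡10, 12²≡33, 13²≡21, 14²≡11, 15²≡3, 16²≡34, 17²≡30, 18²≡28 (mod 37).
The residues are {1, 3, 4, 7, 9, 10, 11, 12, 16, 21, 25, 26, 27, 28, 30, 33, 34, 36}; the non-residues are the remaining 18 nonzero classes.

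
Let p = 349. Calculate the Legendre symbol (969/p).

1

First reduce: 969 ≡ 271 (mod 349).
Reciprocity: 271 ≡ 3 and 349 ≡ 1 (mod 4), so (271/349) = +(349/271).
Reduce top mod 271: now compute (78/271).
Pull out 2: since 271 ≡ 7 (mod 8), (2/271) = +1.
Reciprocity: 39 ≡ 3 and 271 ≡ 3 (mod 4), so (39/271) = −(271/39).
Reduce top mod 39: now compute (37/39).
Reciprocity: 37 ≡ 1 and 39 ≡ 3 (mod 4), so (37/39) = +(39/37).
Reduce top mod 37: now compute (2/37).
Pull out 2: since 37 ≡ 5 (mod 8), (2/37) = -1.
Reached (1/37) = 1. Collecting the sign flips along the way, the symbol is +1.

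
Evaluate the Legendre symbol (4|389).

Euler's criterion: (4/389) ≡ 4^194 (mod 389).
4^2 ≡ 16 (mod 389)
4^4 ≡ 256 (mod 389)
4^8 ≡ 184 (mod 389)
4^16 ≡ 13 (mod 389)
4^32 ≡ 169 (mod 389)
4^64 ≡ 164 (mod 389)
4^128 ≡ 55 (mod 389)
4^194 = 4^(128+64+2) ≡ 1 (mod 389).
Result is 1, so (4/389) = 1.

1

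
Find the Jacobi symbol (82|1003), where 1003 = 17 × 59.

Pull out 2: since 1003 ≡ 3 (mod 8), (2/1003) = -1.
Reciprocity: 41 ≡ 1 and 1003 ≡ 3 (mod 4), so (41/1003) = +(1003/41).
Reduce top mod 41: now compute (19/41).
Reciprocity: 19 ≡ 3 and 41 ≡ 1 (mod 4), so (19/41) = +(41/19).
Reduce top mod 19: now compute (3/19).
Reciprocity: 3 ≡ 3 and 19 ≡ 3 (mod 4), so (3/19) = −(19/3).
Reduce top mod 3: now compute (1/3).
Reached (1/3) = 1. Collecting the sign flips along the way, the symbol is +1.

1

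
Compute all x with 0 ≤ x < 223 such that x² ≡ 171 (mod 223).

49, 174

Since 223 ≡ 3 (mod 4), a square root of 171 is 171^((223+1)/4) = 171^56 mod 223.
Repeated squaring: 171^2≡28, 171^4≡115, 171^8≡68, 171^16≡164, 171^32≡136 (mod 223).
171^56 = 171^(32+16+8) ≡ 49 (mod 223).
Check: 49² = 2401 ≡ 171 (mod 223). The two roots are 49 and 174.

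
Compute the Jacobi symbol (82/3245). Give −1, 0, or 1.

Pull out 2: since 3245 ≡ 5 (mod 8), (2/3245) = -1.
Reciprocity: 41 ≡ 1 and 3245 ≡ 1 (mod 4), so (41/3245) = +(3245/41).
Reduce top mod 41: now compute (6/41).
Pull out 2: since 41 ≡ 1 (mod 8), (2/41) = +1.
Reciprocity: 3 ≡ 3 and 41 ≡ 1 (mod 4), so (3/41) = +(41/3).
Reduce top mod 3: now compute (2/3).
Pull out 2: since 3 ≡ 3 (mod 8), (2/3) = -1.
Reached (1/3) = 1. Collecting the sign flips along the way, the symbol is +1.

1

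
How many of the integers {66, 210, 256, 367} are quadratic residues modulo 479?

3

(66/479) = +1 → QR.
(210/479) = +1 → QR.
(256/479) = +1 → QR.
(367/479) = -1 → non-residue.
Total quadratic residues among the 4: 3.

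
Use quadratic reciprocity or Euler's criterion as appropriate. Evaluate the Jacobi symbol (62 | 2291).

Pull out 2: since 2291 ≡ 3 (mod 8), (2/2291) = -1.
Reciprocity: 31 ≡ 3 and 2291 ≡ 3 (mod 4), so (31/2291) = −(2291/31).
Reduce top mod 31: now compute (28/31).
Pull out 2^2: since 31 ≡ 7 (mod 8), (2/31) = +1, so (2/31)^2 = +1.
Reciprocity: 7 ≡ 3 and 31 ≡ 3 (mod 4), so (7/31) = −(31/7).
Reduce top mod 7: now compute (3/7).
Reciprocity: 3 ≡ 3 and 7 ≡ 3 (mod 4), so (3/7) = −(7/3).
Reduce top mod 3: now compute (1/3).
Reached (1/3) = 1. Collecting the sign flips along the way, the symbol is +1.

1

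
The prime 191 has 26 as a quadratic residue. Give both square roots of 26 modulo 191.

44, 147

Since 191 ≡ 3 (mod 4), a square root of 26 is 26^((191+1)/4) = 26^48 mod 191.
Repeated squaring: 26^2≡103, 26^4≡104, 26^8≡120, 26^16≡75, 26^32≡86 (mod 191).
26^48 = 26^(32+16) ≡ 147 (mod 191).
Check: 147² = 21609 ≡ 26 (mod 191). The two roots are 44 and 147.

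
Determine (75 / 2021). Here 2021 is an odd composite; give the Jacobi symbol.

Reciprocity: 75 ≡ 3 and 2021 ≡ 1 (mod 4), so (75/2021) = +(2021/75).
Reduce top mod 75: now compute (71/75).
Reciprocity: 71 ≡ 3 and 75 ≡ 3 (mod 4), so (71/75) = −(75/71).
Reduce top mod 71: now compute (4/71).
Pull out 2^2: since 71 ≡ 7 (mod 8), (2/71) = +1, so (2/71)^2 = +1.
Reached (1/71) = 1. Collecting the sign flips along the way, the symbol is -1.

-1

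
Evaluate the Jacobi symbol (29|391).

Reciprocity: 29 ≡ 1 and 391 ≡ 3 (mod 4), so (29/391) = +(391/29).
Reduce top mod 29: now compute (14/29).
Pull out 2: since 29 ≡ 5 (mod 8), (2/29) = -1.
Reciprocity: 7 ≡ 3 and 29 ≡ 1 (mod 4), so (7/29) = +(29/7).
Reduce top mod 7: now compute (1/7).
Reached (1/7) = 1. Collecting the sign flips along the way, the symbol is -1.

-1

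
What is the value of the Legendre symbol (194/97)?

0

First reduce: 194 ≡ 0 (mod 97).
Top reduces to 0: gcd > 1, so the symbol is 0.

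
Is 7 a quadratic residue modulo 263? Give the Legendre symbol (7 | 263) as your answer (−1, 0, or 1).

-1

Euler's criterion: (7/263) ≡ 7^131 (mod 263).
7^2 ≡ 49 (mod 263)
7^4 ≡ 34 (mod 263)
7^8 ≡ 104 (mod 263)
7^16 ≡ 33 (mod 263)
7^32 ≡ 37 (mod 263)
7^64 ≡ 54 (mod 263)
7^128 ≡ 23 (mod 263)
7^131 = 7^(128+2+1) ≡ 262 (mod 263).
Result is 262 ≡ −1, so (7/263) = −1.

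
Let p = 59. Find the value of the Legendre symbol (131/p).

First reduce: 131 ≡ 13 (mod 59).
Reciprocity: 13 ≡ 1 and 59 ≡ 3 (mod 4), so (13/59) = +(59/13).
Reduce top mod 13: now compute (7/13).
Reciprocity: 7 ≡ 3 and 13 ≡ 1 (mod 4), so (7/13) = +(13/7).
Reduce top mod 7: now compute (6/7).
Pull out 2: since 7 ≡ 7 (mod 8), (2/7) = +1.
Reciprocity: 3 ≡ 3 and 7 ≡ 3 (mod 4), so (3/7) = −(7/3).
Reduce top mod 3: now compute (1/3).
Reached (1/3) = 1. Collecting the sign flips along the way, the symbol is -1.

-1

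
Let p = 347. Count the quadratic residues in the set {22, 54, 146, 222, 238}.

1

(22/347) = -1 → non-residue.
(54/347) = -1 → non-residue.
(146/347) = -1 → non-residue.
(222/347) = +1 → QR.
(238/347) = -1 → non-residue.
Total quadratic residues among the 5: 1.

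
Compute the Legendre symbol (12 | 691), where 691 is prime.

Euler's criterion: (12/691) ≡ 12^345 (mod 691).
12^2 ≡ 144 (mod 691)
12^4 ≡ 6 (mod 691)
12^8 ≡ 36 (mod 691)
12^16 ≡ 605 (mod 691)
12^32 ≡ 486 (mod 691)
12^64 ≡ 565 (mod 691)
12^128 ≡ 674 (mod 691)
12^256 ≡ 289 (mod 691)
12^345 = 12^(256+64+16+8+1) ≡ 690 (mod 691).
Result is 690 ≡ −1, so (12/691) = −1.

-1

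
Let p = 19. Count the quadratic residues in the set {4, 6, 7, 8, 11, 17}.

(4/19) = +1 → QR.
(6/19) = +1 → QR.
(7/19) = +1 → QR.
(8/19) = -1 → non-residue.
(11/19) = +1 → QR.
(17/19) = +1 → QR.
Total quadratic residues among the 6: 5.

5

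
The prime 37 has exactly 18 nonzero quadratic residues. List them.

1 3 4 7 9 10 11 12 16 21 25 26 27 28 30 33 34 36

Square k = 1,…,18 (k and 37−k give the same square):
1²=1, 2²=4, 3²=9, 4²=16, 5²=25, 6²=36, 7²≡12, 8²≡27, 9²≡7, 10²≡26, 11²≡10, 12²≡33, 13²≡21, 14²≡11, 15²≡3, 16²≡34, 17²≡30, 18²≡28 (mod 37).
So the quadratic residues mod 37 are {1, 3, 4, 7, 9, 10, 11, 12, 16, 21, 25, 26, 27, 28, 30, 33, 34, 36}.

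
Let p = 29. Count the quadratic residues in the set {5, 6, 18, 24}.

(5/29) = +1 → QR.
(6/29) = +1 → QR.
(18/29) = -1 → non-residue.
(24/29) = +1 → QR.
Total quadratic residues among the 4: 3.

3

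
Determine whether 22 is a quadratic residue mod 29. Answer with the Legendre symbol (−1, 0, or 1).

1

Euler's criterion: (22/29) ≡ 22^14 (mod 29).
22^2 ≡ 20 (mod 29)
22^4 ≡ 23 (mod 29)
22^8 ≡ 7 (mod 29)
22^14 = 22^(8+4+2) ≡ 1 (mod 29).
Result is 1, so (22/29) = 1.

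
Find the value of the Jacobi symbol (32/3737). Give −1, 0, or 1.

Pull out 2^5: since 3737 ≡ 1 (mod 8), (2/3737) = +1, so (2/3737)^5 = +1.
Reached (1/3737) = 1. Collecting the sign flips along the way, the symbol is +1.

1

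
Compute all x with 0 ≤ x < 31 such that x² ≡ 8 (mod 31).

15, 16

Since 31 ≡ 3 (mod 4), a square root of 8 is 8^((31+1)/4) = 8^8 mod 31.
Repeated squaring: 8^2≡2, 8^4≡4, 8^8≡16 (mod 31).
8^8 = 8^(8) ≡ 16 (mod 31).
Check: 16² = 256 ≡ 8 (mod 31). The two roots are 15 and 16.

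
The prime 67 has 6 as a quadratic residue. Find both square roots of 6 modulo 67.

26, 41

Since 67 ≡ 3 (mod 4), a square root of 6 is 6^((67+1)/4) = 6^17 mod 67.
Repeated squaring: 6^2≡36, 6^4≡23, 6^8≡60, 6^16≡49 (mod 67).
6^17 = 6^(16+1) ≡ 26 (mod 67).
Check: 26² = 676 ≡ 6 (mod 67). The two roots are 26 and 41.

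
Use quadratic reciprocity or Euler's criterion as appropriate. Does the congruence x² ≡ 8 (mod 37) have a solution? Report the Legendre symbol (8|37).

Pull out 2^3: since 37 ≡ 5 (mod 8), (2/37) = -1, so (2/37)^3 = -1.
Reached (1/37) = 1. Collecting the sign flips along the way, the symbol is -1.

-1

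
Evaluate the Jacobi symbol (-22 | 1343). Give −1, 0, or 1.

1

First reduce: -22 ≡ 1321 (mod 1343).
Reciprocity: 1321 ≡ 1 and 1343 ≡ 3 (mod 4), so (1321/1343) = +(1343/1321).
Reduce top mod 1321: now compute (22/1321).
Pull out 2: since 1321 ≡ 1 (mod 8), (2/1321) = +1.
Reciprocity: 11 ≡ 3 and 1321 ≡ 1 (mod 4), so (11/1321) = +(1321/11).
Reduce top mod 11: now compute (1/11).
Reached (1/11) = 1. Collecting the sign flips along the way, the symbol is +1.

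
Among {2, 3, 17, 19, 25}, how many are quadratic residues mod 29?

(2/29) = -1 → non-residue.
(3/29) = -1 → non-residue.
(17/29) = -1 → non-residue.
(19/29) = -1 → non-residue.
(25/29) = +1 → QR.
Total quadratic residues among the 5: 1.

1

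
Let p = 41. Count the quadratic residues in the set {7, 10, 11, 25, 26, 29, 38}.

2

(7/41) = -1 → non-residue.
(10/41) = +1 → QR.
(11/41) = -1 → non-residue.
(25/41) = +1 → QR.
(26/41) = -1 → non-residue.
(29/41) = -1 → non-residue.
(38/41) = -1 → non-residue.
Total quadratic residues among the 7: 2.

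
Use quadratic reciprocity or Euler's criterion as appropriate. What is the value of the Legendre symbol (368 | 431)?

Pull out 2^4: since 431 ≡ 7 (mod 8), (2/431) = +1, so (2/431)^4 = +1.
Reciprocity: 23 ≡ 3 and 431 ≡ 3 (mod 4), so (23/431) = −(431/23).
Reduce top mod 23: now compute (17/23).
Reciprocity: 17 ≡ 1 and 23 ≡ 3 (mod 4), so (17/23) = +(23/17).
Reduce top mod 17: now compute (6/17).
Pull out 2: since 17 ≡ 1 (mod 8), (2/17) = +1.
Reciprocity: 3 ≡ 3 and 17 ≡ 1 (mod 4), so (3/17) = +(17/3).
Reduce top mod 3: now compute (2/3).
Pull out 2: since 3 ≡ 3 (mod 8), (2/3) = -1.
Reached (1/3) = 1. Collecting the sign flips along the way, the symbol is +1.

1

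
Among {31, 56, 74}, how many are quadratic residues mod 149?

1

(31/149) = +1 → QR.
(56/149) = -1 → non-residue.
(74/149) = -1 → non-residue.
Total quadratic residues among the 3: 1.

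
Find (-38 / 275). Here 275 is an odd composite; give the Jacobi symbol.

-1

First reduce: -38 ≡ 237 (mod 275).
Reciprocity: 237 ≡ 1 and 275 ≡ 3 (mod 4), so (237/275) = +(275/237).
Reduce top mod 237: now compute (38/237).
Pull out 2: since 237 ≡ 5 (mod 8), (2/237) = -1.
Reciprocity: 19 ≡ 3 and 237 ≡ 1 (mod 4), so (19/237) = +(237/19).
Reduce top mod 19: now compute (9/19).
Reciprocity: 9 ≡ 1 and 19 ≡ 3 (mod 4), so (9/19) = +(19/9).
Reduce top mod 9: now compute (1/9).
Reached (1/9) = 1. Collecting the sign flips along the way, the symbol is -1.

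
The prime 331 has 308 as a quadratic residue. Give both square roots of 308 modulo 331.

89, 242

Since 331 ≡ 3 (mod 4), a square root of 308 is 308^((331+1)/4) = 308^83 mod 331.
Repeated squaring: 308^2≡198, 308^4≡146, 308^8≡132, 308^16≡212, 308^32≡259, 308^64≡219 (mod 331).
308^83 = 308^(64+16+2+1) ≡ 89 (mod 331).
Check: 89² = 7921 ≡ 308 (mod 331). The two roots are 89 and 242.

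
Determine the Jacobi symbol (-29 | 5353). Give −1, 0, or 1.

First reduce: -29 ≡ 5324 (mod 5353).
Pull out 2^2: since 5353 ≡ 1 (mod 8), (2/5353) = +1, so (2/5353)^2 = +1.
Reciprocity: 1331 ≡ 3 and 5353 ≡ 1 (mod 4), so (1331/5353) = +(5353/1331).
Reduce top mod 1331: now compute (29/1331).
Reciprocity: 29 ≡ 1 and 1331 ≡ 3 (mod 4), so (29/1331) = +(1331/29).
Reduce top mod 29: now compute (26/29).
Pull out 2: since 29 ≡ 5 (mod 8), (2/29) = -1.
Reciprocity: 13 ≡ 1 and 29 ≡ 1 (mod 4), so (13/29) = +(29/13).
Reduce top mod 13: now compute (3/13).
Reciprocity: 3 ≡ 3 and 13 ≡ 1 (mod 4), so (3/13) = +(13/3).
Reduce top mod 3: now compute (1/3).
Reached (1/3) = 1. Collecting the sign flips along the way, the symbol is -1.

-1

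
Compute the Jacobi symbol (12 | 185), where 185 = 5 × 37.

Pull out 2^2: since 185 ≡ 1 (mod 8), (2/185) = +1, so (2/185)^2 = +1.
Reciprocity: 3 ≡ 3 and 185 ≡ 1 (mod 4), so (3/185) = +(185/3).
Reduce top mod 3: now compute (2/3).
Pull out 2: since 3 ≡ 3 (mod 8), (2/3) = -1.
Reached (1/3) = 1. Collecting the sign flips along the way, the symbol is -1.

-1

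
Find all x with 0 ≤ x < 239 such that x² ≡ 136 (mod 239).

Since 239 ≡ 3 (mod 4), a square root of 136 is 136^((239+1)/4) = 136^60 mod 239.
Repeated squaring: 136^2≡93, 136^4≡45, 136^8≡113, 136^16≡102, 136^32≡127 (mod 239).
136^60 = 136^(32+16+8+4) ≡ 61 (mod 239).
Check: 61² = 3721 ≡ 136 (mod 239). The two roots are 61 and 178.

61, 178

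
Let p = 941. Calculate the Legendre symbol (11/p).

-1

Reciprocity: 11 ≡ 3 and 941 ≡ 1 (mod 4), so (11/941) = +(941/11).
Reduce top mod 11: now compute (6/11).
Pull out 2: since 11 ≡ 3 (mod 8), (2/11) = -1.
Reciprocity: 3 ≡ 3 and 11 ≡ 3 (mod 4), so (3/11) = −(11/3).
Reduce top mod 3: now compute (2/3).
Pull out 2: since 3 ≡ 3 (mod 8), (2/3) = -1.
Reached (1/3) = 1. Collecting the sign flips along the way, the symbol is -1.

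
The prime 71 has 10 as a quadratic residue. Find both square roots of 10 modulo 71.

Since 71 ≡ 3 (mod 4), a square root of 10 is 10^((71+1)/4) = 10^18 mod 71.
Repeated squaring: 10^2≡29, 10^4≡60, 10^8≡50, 10^16≡15 (mod 71).
10^18 = 10^(16+2) ≡ 9 (mod 71).
Check: 9² = 81 ≡ 10 (mod 71). The two roots are 9 and 62.

9, 62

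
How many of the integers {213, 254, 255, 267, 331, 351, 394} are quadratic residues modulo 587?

(213/587) = -1 → non-residue.
(254/587) = +1 → QR.
(255/587) = -1 → non-residue.
(267/587) = +1 → QR.
(331/587) = -1 → non-residue.
(351/587) = -1 → non-residue.
(394/587) = -1 → non-residue.
Total quadratic residues among the 7: 2.

2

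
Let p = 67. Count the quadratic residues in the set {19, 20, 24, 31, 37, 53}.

(19/67) = +1 → QR.
(20/67) = -1 → non-residue.
(24/67) = +1 → QR.
(31/67) = -1 → non-residue.
(37/67) = +1 → QR.
(53/67) = -1 → non-residue.
Total quadratic residues among the 6: 3.

3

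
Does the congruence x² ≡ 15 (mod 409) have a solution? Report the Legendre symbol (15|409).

Reciprocity: 15 ≡ 3 and 409 ≡ 1 (mod 4), so (15/409) = +(409/15).
Reduce top mod 15: now compute (4/15).
Pull out 2^2: since 15 ≡ 7 (mod 8), (2/15) = +1, so (2/15)^2 = +1.
Reached (1/15) = 1. Collecting the sign flips along the way, the symbol is +1.

1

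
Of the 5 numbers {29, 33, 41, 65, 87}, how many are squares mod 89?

(29/89) = -1 → non-residue.
(33/89) = -1 → non-residue.
(41/89) = -1 → non-residue.
(65/89) = -1 → non-residue.
(87/89) = +1 → QR.
Total quadratic residues among the 5: 1.

1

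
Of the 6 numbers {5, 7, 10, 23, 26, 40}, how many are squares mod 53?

3

(5/53) = -1 → non-residue.
(7/53) = +1 → QR.
(10/53) = +1 → QR.
(23/53) = -1 → non-residue.
(26/53) = -1 → non-residue.
(40/53) = +1 → QR.
Total quadratic residues among the 6: 3.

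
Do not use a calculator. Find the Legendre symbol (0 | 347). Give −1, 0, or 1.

Top reduces to 0: gcd > 1, so the symbol is 0.

0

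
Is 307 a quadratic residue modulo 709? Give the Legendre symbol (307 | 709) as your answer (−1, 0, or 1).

Euler's criterion: (307/709) ≡ 307^354 (mod 709).
307^2 ≡ 661 (mod 709)
307^4 ≡ 177 (mod 709)
307^8 ≡ 133 (mod 709)
307^16 ≡ 673 (mod 709)
307^32 ≡ 587 (mod 709)
307^64 ≡ 704 (mod 709)
307^128 ≡ 25 (mod 709)
307^256 ≡ 625 (mod 709)
307^354 = 307^(256+64+32+2) ≡ 708 (mod 709).
Result is 708 ≡ −1, so (307/709) = −1.

-1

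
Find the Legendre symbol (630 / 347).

-1

Euler's criterion: (630/347) ≡ 283^173 (mod 347).
283^2 ≡ 279 (mod 347)
283^4 ≡ 113 (mod 347)
283^8 ≡ 277 (mod 347)
283^16 ≡ 42 (mod 347)
283^32 ≡ 29 (mod 347)
283^64 ≡ 147 (mod 347)
283^128 ≡ 95 (mod 347)
283^173 = 283^(128+32+8+4+1) ≡ 346 (mod 347).
Result is 346 ≡ −1, so (630/347) = −1.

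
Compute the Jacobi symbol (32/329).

1

Pull out 2^5: since 329 ≡ 1 (mod 8), (2/329) = +1, so (2/329)^5 = +1.
Reached (1/329) = 1. Collecting the sign flips along the way, the symbol is +1.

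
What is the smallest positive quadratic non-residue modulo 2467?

2

(2/2467) = −1, so 2 is the smallest positive non-residue mod 2467.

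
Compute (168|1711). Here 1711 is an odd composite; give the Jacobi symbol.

-1

Pull out 2^3: since 1711 ≡ 7 (mod 8), (2/1711) = +1, so (2/1711)^3 = +1.
Reciprocity: 21 ≡ 1 and 1711 ≡ 3 (mod 4), so (21/1711) = +(1711/21).
Reduce top mod 21: now compute (10/21).
Pull out 2: since 21 ≡ 5 (mod 8), (2/21) = -1.
Reciprocity: 5 ≡ 1 and 21 ≡ 1 (mod 4), so (5/21) = +(21/5).
Reduce top mod 5: now compute (1/5).
Reached (1/5) = 1. Collecting the sign flips along the way, the symbol is -1.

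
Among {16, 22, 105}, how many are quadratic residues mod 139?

1

(16/139) = +1 → QR.
(22/139) = -1 → non-residue.
(105/139) = -1 → non-residue.
Total quadratic residues among the 3: 1.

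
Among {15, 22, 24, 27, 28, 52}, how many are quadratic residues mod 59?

(15/59) = +1 → QR.
(22/59) = +1 → QR.
(24/59) = -1 → non-residue.
(27/59) = +1 → QR.
(28/59) = +1 → QR.
(52/59) = -1 → non-residue.
Total quadratic residues among the 6: 4.

4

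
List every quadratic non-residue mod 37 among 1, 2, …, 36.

2, 5, 6, 8, 13, 14, 15, 17, 18, 19, 20, 22, 23, 24, 29, 31, 32, 35

Square k = 1,…,18 (k and 37−k give the same square):
1²=1, 2²=4, 3²=9, 4²=16, 5²=25, 6²=36, 7²≡12, 8²≡27, 9²≡7, 10²≡26, 11²≡10, 12²≡33, 13²≡21, 14²≡11, 15²≡3, 16²≡34, 17²≡30, 18²≡28 (mod 37).
The residues are {1, 3, 4, 7, 9, 10, 11, 12, 16, 21, 25, 26, 27, 28, 30, 33, 34, 36}; the non-residues are the remaining 18 nonzero classes.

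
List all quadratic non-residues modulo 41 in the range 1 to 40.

Square k = 1,…,20 (k and 41−k give the same square):
1²=1, 2²=4, 3²=9, 4²=16, 5²=25, 6²=36, 7²≡8, 8²≡23, 9²≡40, 10²≡18, 11²≡39, 12²≡21, 13²≡5, 14²≡32, 15²≡20, 16²≡10, 17²≡2, 18²≡37, 19²≡33, 20²≡31 (mod 41).
The residues are {1, 2, 4, 5, 8, 9, 10, 16, 18, 20, 21, 23, 25, 31, 32, 33, 36, 37, 39, 40}; the non-residues are the remaining 20 nonzero classes.

3, 6, 7, 11, 12, 13, 14, 15, 17, 19, 22, 24, 26, 27, 28, 29, 30, 34, 35, 38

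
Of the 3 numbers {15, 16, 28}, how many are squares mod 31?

(15/31) = -1 → non-residue.
(16/31) = +1 → QR.
(28/31) = +1 → QR.
Total quadratic residues among the 3: 2.

2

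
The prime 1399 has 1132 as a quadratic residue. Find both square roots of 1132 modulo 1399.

73, 1326

Since 1399 ≡ 3 (mod 4), a square root of 1132 is 1132^((1399+1)/4) = 1132^350 mod 1399.
Repeated squaring: 1132^2≡1339, 1132^4≡802, 1132^8≡1063, 1132^16≡976, 1132^32≡1256, 1132^64≡863, 1132^128≡501, 1132^256≡580 (mod 1399).
1132^350 = 1132^(256+64+16+8+4+2) ≡ 73 (mod 1399).
Check: 73² = 5329 ≡ 1132 (mod 1399). The two roots are 73 and 1326.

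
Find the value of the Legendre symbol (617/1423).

Reciprocity: 617 ≡ 1 and 1423 ≡ 3 (mod 4), so (617/1423) = +(1423/617).
Reduce top mod 617: now compute (189/617).
Reciprocity: 189 ≡ 1 and 617 ≡ 1 (mod 4), so (189/617) = +(617/189).
Reduce top mod 189: now compute (50/189).
Pull out 2: since 189 ≡ 5 (mod 8), (2/189) = -1.
Reciprocity: 25 ≡ 1 and 189 ≡ 1 (mod 4), so (25/189) = +(189/25).
Reduce top mod 25: now compute (14/25).
Pull out 2: since 25 ≡ 1 (mod 8), (2/25) = +1.
Reciprocity: 7 ≡ 3 and 25 ≡ 1 (mod 4), so (7/25) = +(25/7).
Reduce top mod 7: now compute (4/7).
Pull out 2^2: since 7 ≡ 7 (mod 8), (2/7) = +1, so (2/7)^2 = +1.
Reached (1/7) = 1. Collecting the sign flips along the way, the symbol is -1.

-1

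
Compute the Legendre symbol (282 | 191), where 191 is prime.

-1

Euler's criterion: (282/191) ≡ 91^95 (mod 191).
91^2 ≡ 68 (mod 191)
91^4 ≡ 40 (mod 191)
91^8 ≡ 72 (mod 191)
91^16 ≡ 27 (mod 191)
91^32 ≡ 156 (mod 191)
91^64 ≡ 79 (mod 191)
91^95 = 91^(64+16+8+4+2+1) ≡ 190 (mod 191).
Result is 190 ≡ −1, so (282/191) = −1.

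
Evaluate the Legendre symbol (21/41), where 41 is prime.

Euler's criterion: (21/41) ≡ 21^20 (mod 41).
21^2 ≡ 31 (mod 41)
21^4 ≡ 18 (mod 41)
21^8 ≡ 37 (mod 41)
21^16 ≡ 16 (mod 41)
21^20 = 21^(16+4) ≡ 1 (mod 41).
Result is 1, so (21/41) = 1.

1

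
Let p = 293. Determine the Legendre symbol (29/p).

Reciprocity: 29 ≡ 1 and 293 ≡ 1 (mod 4), so (29/293) = +(293/29).
Reduce top mod 29: now compute (3/29).
Reciprocity: 3 ≡ 3 and 29 ≡ 1 (mod 4), so (3/29) = +(29/3).
Reduce top mod 3: now compute (2/3).
Pull out 2: since 3 ≡ 3 (mod 8), (2/3) = -1.
Reached (1/3) = 1. Collecting the sign flips along the way, the symbol is -1.

-1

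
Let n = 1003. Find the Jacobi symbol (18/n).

Pull out 2: since 1003 ≡ 3 (mod 8), (2/1003) = -1.
Reciprocity: 9 ≡ 1 and 1003 ≡ 3 (mod 4), so (9/1003) = +(1003/9).
Reduce top mod 9: now compute (4/9).
Pull out 2^2: since 9 ≡ 1 (mod 8), (2/9) = +1, so (2/9)^2 = +1.
Reached (1/9) = 1. Collecting the sign flips along the way, the symbol is -1.

-1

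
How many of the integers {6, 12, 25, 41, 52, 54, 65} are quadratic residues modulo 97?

5

(6/97) = +1 → QR.
(12/97) = +1 → QR.
(25/97) = +1 → QR.
(41/97) = -1 → non-residue.
(52/97) = -1 → non-residue.
(54/97) = +1 → QR.
(65/97) = +1 → QR.
Total quadratic residues among the 7: 5.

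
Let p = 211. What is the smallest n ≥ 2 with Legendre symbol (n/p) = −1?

(2/211) = −1, so 2 is the smallest positive non-residue mod 211.

2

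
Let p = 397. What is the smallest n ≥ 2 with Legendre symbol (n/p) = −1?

(2/397) = −1, so 2 is the smallest positive non-residue mod 397.

2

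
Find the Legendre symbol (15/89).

Euler's criterion: (15/89) ≡ 15^44 (mod 89).
15^2 ≡ 47 (mod 89)
15^4 ≡ 73 (mod 89)
15^8 ≡ 78 (mod 89)
15^16 ≡ 32 (mod 89)
15^32 ≡ 45 (mod 89)
15^44 = 15^(32+8+4) ≡ 88 (mod 89).
Result is 88 ≡ −1, so (15/89) = −1.

-1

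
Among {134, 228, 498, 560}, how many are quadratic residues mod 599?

3

(134/599) = +1 → QR.
(228/599) = +1 → QR.
(498/599) = +1 → QR.
(560/599) = -1 → non-residue.
Total quadratic residues among the 4: 3.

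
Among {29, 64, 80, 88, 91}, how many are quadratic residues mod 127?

2

(29/127) = -1 → non-residue.
(64/127) = +1 → QR.
(80/127) = -1 → non-residue.
(88/127) = +1 → QR.
(91/127) = -1 → non-residue.
Total quadratic residues among the 5: 2.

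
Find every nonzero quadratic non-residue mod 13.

Square k = 1,…,6 (k and 13−k give the same square):
1²=1, 2²=4, 3²=9, 4²≡3, 5²≡12, 6²≡10 (mod 13).
The residues are {1, 3, 4, 9, 10, 12}; the non-residues are the remaining 6 nonzero classes.

2, 5, 6, 7, 8, 11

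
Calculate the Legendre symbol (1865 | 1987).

Reciprocity: 1865 ≡ 1 and 1987 ≡ 3 (mod 4), so (1865/1987) = +(1987/1865).
Reduce top mod 1865: now compute (122/1865).
Pull out 2: since 1865 ≡ 1 (mod 8), (2/1865) = +1.
Reciprocity: 61 ≡ 1 and 1865 ≡ 1 (mod 4), so (61/1865) = +(1865/61).
Reduce top mod 61: now compute (35/61).
Reciprocity: 35 ≡ 3 and 61 ≡ 1 (mod 4), so (35/61) = +(61/35).
Reduce top mod 35: now compute (26/35).
Pull out 2: since 35 ≡ 3 (mod 8), (2/35) = -1.
Reciprocity: 13 ≡ 1 and 35 ≡ 3 (mod 4), so (13/35) = +(35/13).
Reduce top mod 13: now compute (9/13).
Reciprocity: 9 ≡ 1 and 13 ≡ 1 (mod 4), so (9/13) = +(13/9).
Reduce top mod 9: now compute (4/9).
Pull out 2^2: since 9 ≡ 1 (mod 8), (2/9) = +1, so (2/9)^2 = +1.
Reached (1/9) = 1. Collecting the sign flips along the way, the symbol is -1.

-1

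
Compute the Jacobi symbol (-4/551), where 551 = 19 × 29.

First reduce: -4 ≡ 547 (mod 551).
Reciprocity: 547 ≡ 3 and 551 ≡ 3 (mod 4), so (547/551) = −(551/547).
Reduce top mod 547: now compute (4/547).
Pull out 2^2: since 547 ≡ 3 (mod 8), (2/547) = -1, so (2/547)^2 = +1.
Reached (1/547) = 1. Collecting the sign flips along the way, the symbol is -1.

-1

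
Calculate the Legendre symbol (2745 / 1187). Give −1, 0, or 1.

First reduce: 2745 ≡ 371 (mod 1187).
Reciprocity: 371 ≡ 3 and 1187 ≡ 3 (mod 4), so (371/1187) = −(1187/371).
Reduce top mod 371: now compute (74/371).
Pull out 2: since 371 ≡ 3 (mod 8), (2/371) = -1.
Reciprocity: 37 ≡ 1 and 371 ≡ 3 (mod 4), so (37/371) = +(371/37).
Reduce top mod 37: now compute (1/37).
Reached (1/37) = 1. Collecting the sign flips along the way, the symbol is +1.

1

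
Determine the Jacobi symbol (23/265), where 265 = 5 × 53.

1

Reciprocity: 23 ≡ 3 and 265 ≡ 1 (mod 4), so (23/265) = +(265/23).
Reduce top mod 23: now compute (12/23).
Pull out 2^2: since 23 ≡ 7 (mod 8), (2/23) = +1, so (2/23)^2 = +1.
Reciprocity: 3 ≡ 3 and 23 ≡ 3 (mod 4), so (3/23) = −(23/3).
Reduce top mod 3: now compute (2/3).
Pull out 2: since 3 ≡ 3 (mod 8), (2/3) = -1.
Reached (1/3) = 1. Collecting the sign flips along the way, the symbol is +1.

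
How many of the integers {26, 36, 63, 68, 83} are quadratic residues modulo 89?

2

(26/89) = -1 → non-residue.
(36/89) = +1 → QR.
(63/89) = -1 → non-residue.
(68/89) = +1 → QR.
(83/89) = -1 → non-residue.
Total quadratic residues among the 5: 2.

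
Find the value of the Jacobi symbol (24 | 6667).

Pull out 2^3: since 6667 ≡ 3 (mod 8), (2/6667) = -1, so (2/6667)^3 = -1.
Reciprocity: 3 ≡ 3 and 6667 ≡ 3 (mod 4), so (3/6667) = −(6667/3).
Reduce top mod 3: now compute (1/3).
Reached (1/3) = 1. Collecting the sign flips along the way, the symbol is +1.

1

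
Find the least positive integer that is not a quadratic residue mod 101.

(2/101) = −1, so 2 is the smallest positive non-residue mod 101.

2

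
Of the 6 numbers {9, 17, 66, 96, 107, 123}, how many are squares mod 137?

4

(9/137) = +1 → QR.
(17/137) = +1 → QR.
(66/137) = -1 → non-residue.
(96/137) = -1 → non-residue.
(107/137) = +1 → QR.
(123/137) = +1 → QR.
Total quadratic residues among the 6: 4.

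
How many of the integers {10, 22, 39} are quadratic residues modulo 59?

(10/59) = -1 → non-residue.
(22/59) = +1 → QR.
(39/59) = -1 → non-residue.
Total quadratic residues among the 3: 1.

1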